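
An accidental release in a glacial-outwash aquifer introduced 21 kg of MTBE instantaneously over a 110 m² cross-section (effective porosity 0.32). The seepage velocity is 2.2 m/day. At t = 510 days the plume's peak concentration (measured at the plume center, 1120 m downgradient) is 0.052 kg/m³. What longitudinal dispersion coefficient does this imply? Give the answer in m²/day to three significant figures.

0.0205 m²/day

At the plume center C_max = M/(n_e·A·√(4πDt)), so D = M²/(4πt·(n_e·A·C_max)²).
n_e·A·C_max = 0.32 × 110 × 0.052 = 1.830 kg/m.
D = 21²/(4π × 510 × 1.830²) = 0.0205 m²/day.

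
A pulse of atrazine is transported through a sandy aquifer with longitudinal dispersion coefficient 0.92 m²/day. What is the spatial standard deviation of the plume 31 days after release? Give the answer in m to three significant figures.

7.55 m

Dispersive spreading gives a Gaussian with σ² = 2Dt; advection only shifts the center.
σ = √(2 × 0.92 × 31) = 7.55 m.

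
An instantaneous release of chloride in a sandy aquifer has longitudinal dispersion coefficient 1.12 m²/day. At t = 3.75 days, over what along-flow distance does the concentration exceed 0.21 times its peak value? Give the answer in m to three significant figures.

10.2 m

The plume is Gaussian with σ = √(2Dt) = √(2 × 1.12 × 3.75) = 2.898 m.
C/C_peak = exp(−Δx²/(2σ²)) = 0.21 ⇒ Δx = σ·√(−2 ln 0.21) = 2.898 × 1.767 = 5.121 m.
Width = 2Δx = 10.2 m.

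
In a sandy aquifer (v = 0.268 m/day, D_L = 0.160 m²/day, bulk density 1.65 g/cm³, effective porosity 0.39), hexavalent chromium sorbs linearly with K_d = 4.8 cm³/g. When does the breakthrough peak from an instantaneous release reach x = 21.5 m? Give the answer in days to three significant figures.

1660 days

Retardation factor R = 1 + ρ_b·K_d/n = 1 + 1.65 × 4.8/0.39 = 21.31.
Sorption retards both mechanisms: v_R = v/R = 0.01258 m/day, D_R = D/R = 0.007508 m²/day.
Peak time from v_R²t² + 2D_R t − x² = 0: t = (√(D_R² + v_R²x²) − D_R)/v_R².
√(D_R² + v_R²x²) = √(0.007508² + 0.01258² × 21.5²) = 0.2706; v_R² = 0.0001583.
t = (0.2706 − 0.007508)/0.0001583 = 1660 days.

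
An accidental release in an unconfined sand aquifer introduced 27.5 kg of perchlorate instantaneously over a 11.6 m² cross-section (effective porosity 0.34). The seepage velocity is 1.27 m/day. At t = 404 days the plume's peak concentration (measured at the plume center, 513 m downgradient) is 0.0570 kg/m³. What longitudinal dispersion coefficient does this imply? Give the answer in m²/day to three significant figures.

2.95 m²/day

At the plume center C_max = M/(n_e·A·√(4πDt)), so D = M²/(4πt·(n_e·A·C_max)²).
n_e·A·C_max = 0.34 × 11.6 × 0.0570 = 0.2248 kg/m.
D = 27.5²/(4π × 404 × 0.2248²) = 2.95 m²/day.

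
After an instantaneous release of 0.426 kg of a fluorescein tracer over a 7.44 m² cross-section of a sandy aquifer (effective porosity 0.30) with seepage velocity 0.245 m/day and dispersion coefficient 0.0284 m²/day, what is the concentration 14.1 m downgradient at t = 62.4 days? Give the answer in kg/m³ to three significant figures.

For an instantaneous plane source, C(x,t) = M/(n_e·A·√(4πDt)) · exp(−(x−vt)²/(4Dt)), with n_e·A the pore (flow) area.
Plume center vt = 0.245 × 62.4 = 15.288 m, so the well at 14.1 m is 1.188 m upgradient of the peak.
√(4πDt) = 4.719 m, giving peak height M/(n_e·A·√(4πDt)) = 0.426/(0.30 × 7.44 × 4.719) = 0.04045 kg/m³.
(x−vt)²/(4Dt) = (-1.188)²/(4 × 0.0284 × 62.4) = 0.1991; exp(−0.1991) = 0.8195.
C = 0.04045 × 0.8195 = 0.0331 kg/m³.

0.0331 kg/m³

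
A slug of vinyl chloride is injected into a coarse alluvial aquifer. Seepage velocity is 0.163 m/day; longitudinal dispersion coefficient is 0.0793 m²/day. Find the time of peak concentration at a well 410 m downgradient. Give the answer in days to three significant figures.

2510 days

For the 1D instantaneous-source solution, setting ∂C/∂t = 0 at fixed x gives v²t² + 2Dt − x² = 0, so t = (√(D² + v²x²) − D)/v².
√(D² + v²x²) = √(0.0793² + 0.163² × 410²) = 66.83; v² = 0.026569.
t = (66.83 − 0.0793)/0.026569 = 2510 days (vs. the pure-advection estimate x/v = 2520 d).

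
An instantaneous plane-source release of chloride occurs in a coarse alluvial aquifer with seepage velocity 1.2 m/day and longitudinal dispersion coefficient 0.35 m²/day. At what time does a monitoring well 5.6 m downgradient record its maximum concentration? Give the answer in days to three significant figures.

For the 1D instantaneous-source solution, setting ∂C/∂t = 0 at fixed x gives v²t² + 2Dt − x² = 0, so t = (√(D² + v²x²) − D)/v².
√(D² + v²x²) = √(0.35² + 1.2² × 5.6²) = 6.729; v² = 1.44.
t = (6.729 − 0.35)/1.44 = 4.43 days (vs. the pure-advection estimate x/v = 4.67 d).

4.43 days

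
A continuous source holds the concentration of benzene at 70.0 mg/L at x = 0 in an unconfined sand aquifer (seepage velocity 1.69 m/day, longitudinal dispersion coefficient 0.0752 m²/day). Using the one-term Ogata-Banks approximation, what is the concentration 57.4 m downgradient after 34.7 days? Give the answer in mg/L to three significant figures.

For a continuous step input, C/C₀ ≈ ½·erfc((x−vt)/(2√(Dt))).
vt = 1.69 × 34.7 = 58.643 m and 2√(Dt) = 2√(0.0752 × 34.7) = 3.231 m.
Argument (x−vt)/(2√(Dt)) = (57.4 − 58.643)/3.231 = -0.3847; ½·erfc(-0.3847) = 0.7068.
C = 70.0 × 0.7068 = 49.5 mg/L.

49.5 mg/L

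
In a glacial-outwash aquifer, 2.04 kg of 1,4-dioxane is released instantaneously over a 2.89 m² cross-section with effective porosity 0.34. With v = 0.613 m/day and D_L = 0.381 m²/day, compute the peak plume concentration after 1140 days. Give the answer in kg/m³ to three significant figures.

The peak of an instantaneous 1D plume sits at x = vt; there the Gaussian factor is 1 and C_max = M/(n_e·A·√(4πDt)), where n_e·A is the pore area the mass is dissolved in.
√(4πDt) = √(4π × 0.381 × 1140) = 73.88 m, so C_max = 2.04/(0.34 × 2.89 × 73.88) = 0.0281 kg/m³.

0.0281 kg/m³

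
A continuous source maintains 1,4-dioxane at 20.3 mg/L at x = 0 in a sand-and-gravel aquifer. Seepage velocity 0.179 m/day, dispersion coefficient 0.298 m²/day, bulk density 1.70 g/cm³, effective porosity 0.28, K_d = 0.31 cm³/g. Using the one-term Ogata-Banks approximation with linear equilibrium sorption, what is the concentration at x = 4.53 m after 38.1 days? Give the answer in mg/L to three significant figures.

4.47 mg/L

Retardation factor R = 1 + ρ_b·K_d/n = 1 + 1.70 × 0.31/0.28 = 2.882.
Sorption retards both mechanisms: v_R = v/R = 0.06211 m/day, D_R = D/R = 0.1034 m²/day.
v_R·t = 0.06211 × 38.1 = 2.366391 m; 2√(D_R t) = 3.970 m; argument = (4.53 − 2.366391)/3.970 = 0.5450.
C = C₀ × ½·erfc(0.5450) = 20.3 × 0.2204 = 4.47 mg/L.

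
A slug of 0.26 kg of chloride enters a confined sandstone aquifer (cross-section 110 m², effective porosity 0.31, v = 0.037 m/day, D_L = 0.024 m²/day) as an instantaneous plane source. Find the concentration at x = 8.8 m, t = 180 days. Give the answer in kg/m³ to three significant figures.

For an instantaneous plane source, C(x,t) = M/(n_e·A·√(4πDt)) · exp(−(x−vt)²/(4Dt)), with n_e·A the pore (flow) area.
Plume center vt = 0.037 × 180 = 6.66 m, so the well at 8.8 m is 2.14 m downgradient of the peak.
√(4πDt) = 7.368 m, giving peak height M/(n_e·A·√(4πDt)) = 0.26/(0.31 × 110 × 7.368) = 0.001035 kg/m³.
(x−vt)²/(4Dt) = (2.14)²/(4 × 0.024 × 180) = 0.2650; exp(−0.2650) = 0.7672.
C = 0.001035 × 0.7672 = 0.000794 kg/m³.

0.000794 kg/m³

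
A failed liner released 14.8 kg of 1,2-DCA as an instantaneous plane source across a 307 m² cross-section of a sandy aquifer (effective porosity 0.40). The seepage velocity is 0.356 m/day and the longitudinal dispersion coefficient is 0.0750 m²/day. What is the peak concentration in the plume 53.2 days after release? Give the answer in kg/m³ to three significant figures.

The peak of an instantaneous 1D plume sits at x = vt; there the Gaussian factor is 1 and C_max = M/(n_e·A·√(4πDt)), where n_e·A is the pore area the mass is dissolved in.
√(4πDt) = √(4π × 0.0750 × 53.2) = 7.081 m, so C_max = 14.8/(0.40 × 307 × 7.081) = 0.0170 kg/m³.

0.0170 kg/m³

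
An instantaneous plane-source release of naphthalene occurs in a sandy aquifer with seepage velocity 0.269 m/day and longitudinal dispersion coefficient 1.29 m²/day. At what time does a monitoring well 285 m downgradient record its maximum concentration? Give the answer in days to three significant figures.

1040 days

For the 1D instantaneous-source solution, setting ∂C/∂t = 0 at fixed x gives v²t² + 2Dt − x² = 0, so t = (√(D² + v²x²) − D)/v².
√(D² + v²x²) = √(1.29² + 0.269² × 285²) = 76.68; v² = 0.072361.
t = (76.68 − 1.29)/0.072361 = 1040 days (vs. the pure-advection estimate x/v = 1060 d).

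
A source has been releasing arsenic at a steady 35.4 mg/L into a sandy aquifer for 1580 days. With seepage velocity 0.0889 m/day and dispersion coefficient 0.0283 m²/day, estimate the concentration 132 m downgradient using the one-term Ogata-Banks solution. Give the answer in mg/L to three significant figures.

For a continuous step input, C/C₀ ≈ ½·erfc((x−vt)/(2√(Dt))).
vt = 0.0889 × 1580 = 140.462 m and 2√(Dt) = 2√(0.0283 × 1580) = 13.37 m.
Argument (x−vt)/(2√(Dt)) = (132 − 140.462)/13.37 = -0.6329; ½·erfc(-0.6329) = 0.8146.
C = 35.4 × 0.8146 = 28.8 mg/L.

28.8 mg/L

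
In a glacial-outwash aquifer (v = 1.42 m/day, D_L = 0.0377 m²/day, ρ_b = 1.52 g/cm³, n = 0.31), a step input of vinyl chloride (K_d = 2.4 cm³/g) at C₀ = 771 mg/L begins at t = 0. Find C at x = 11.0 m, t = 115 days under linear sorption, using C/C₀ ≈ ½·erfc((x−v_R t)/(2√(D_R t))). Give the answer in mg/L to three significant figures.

Retardation factor R = 1 + ρ_b·K_d/n = 1 + 1.52 × 2.4/0.31 = 12.77.
Sorption retards both mechanisms: v_R = v/R = 0.1112 m/day, D_R = D/R = 0.002952 m²/day.
v_R·t = 0.1112 × 115 = 12.788 m; 2√(D_R t) = 1.165 m; argument = (11.0 − 12.788)/1.165 = -1.535.
C = C₀ × ½·erfc(-1.535) = 771 × 0.9850 = 759 mg/L.

759 mg/L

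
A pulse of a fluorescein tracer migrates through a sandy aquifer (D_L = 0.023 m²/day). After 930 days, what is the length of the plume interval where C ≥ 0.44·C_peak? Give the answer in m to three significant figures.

The plume is Gaussian with σ = √(2Dt) = √(2 × 0.023 × 930) = 6.541 m.
C/C_peak = exp(−Δx²/(2σ²)) = 0.44 ⇒ Δx = σ·√(−2 ln 0.44) = 6.541 × 1.281 = 8.379 m.
Width = 2Δx = 16.8 m.

16.8 m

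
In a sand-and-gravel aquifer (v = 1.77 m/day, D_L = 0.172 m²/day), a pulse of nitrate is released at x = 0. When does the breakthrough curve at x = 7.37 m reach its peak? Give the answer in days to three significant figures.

4.11 days

For the 1D instantaneous-source solution, setting ∂C/∂t = 0 at fixed x gives v²t² + 2Dt − x² = 0, so t = (√(D² + v²x²) − D)/v².
√(D² + v²x²) = √(0.172² + 1.77² × 7.37²) = 13.05; v² = 3.1329.
t = (13.05 − 0.172)/3.1329 = 4.11 days (vs. the pure-advection estimate x/v = 4.16 d).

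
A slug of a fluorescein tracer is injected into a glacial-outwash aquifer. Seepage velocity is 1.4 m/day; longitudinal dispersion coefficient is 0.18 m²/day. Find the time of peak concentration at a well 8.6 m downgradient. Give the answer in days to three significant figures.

6.05 days

For the 1D instantaneous-source solution, setting ∂C/∂t = 0 at fixed x gives v²t² + 2Dt − x² = 0, so t = (√(D² + v²x²) − D)/v².
√(D² + v²x²) = √(0.18² + 1.4² × 8.6²) = 12.04; v² = 1.96.
t = (12.04 − 0.18)/1.96 = 6.05 days (vs. the pure-advection estimate x/v = 6.14 d).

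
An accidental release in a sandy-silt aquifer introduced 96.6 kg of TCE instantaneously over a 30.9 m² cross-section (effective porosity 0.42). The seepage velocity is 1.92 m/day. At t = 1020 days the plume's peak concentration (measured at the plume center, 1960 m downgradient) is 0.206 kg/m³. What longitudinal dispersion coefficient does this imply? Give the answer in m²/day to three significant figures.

At the plume center C_max = M/(n_e·A·√(4πDt)), so D = M²/(4πt·(n_e·A·C_max)²).
n_e·A·C_max = 0.42 × 30.9 × 0.206 = 2.673 kg/m.
D = 96.6²/(4π × 1020 × 2.673²) = 0.102 m²/day.

0.102 m²/day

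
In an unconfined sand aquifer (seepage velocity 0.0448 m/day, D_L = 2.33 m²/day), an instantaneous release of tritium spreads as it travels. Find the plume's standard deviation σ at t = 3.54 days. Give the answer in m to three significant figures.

Dispersive spreading gives a Gaussian with σ² = 2Dt; advection only shifts the center.
σ = √(2 × 2.33 × 3.54) = 4.06 m.

4.06 m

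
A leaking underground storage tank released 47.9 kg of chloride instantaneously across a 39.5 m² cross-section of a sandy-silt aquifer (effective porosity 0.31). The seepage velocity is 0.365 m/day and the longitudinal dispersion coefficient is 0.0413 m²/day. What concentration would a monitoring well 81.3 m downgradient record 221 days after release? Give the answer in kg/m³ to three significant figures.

0.361 kg/m³

For an instantaneous plane source, C(x,t) = M/(n_e·A·√(4πDt)) · exp(−(x−vt)²/(4Dt)), with n_e·A the pore (flow) area.
Plume center vt = 0.365 × 221 = 80.665 m, so the well at 81.3 m is 0.635 m downgradient of the peak.
√(4πDt) = 10.71 m, giving peak height M/(n_e·A·√(4πDt)) = 47.9/(0.31 × 39.5 × 10.71) = 0.3652 kg/m³.
(x−vt)²/(4Dt) = (0.635)²/(4 × 0.0413 × 221) = 0.01104; exp(−0.01104) = 0.9890.
C = 0.3652 × 0.9890 = 0.361 kg/m³.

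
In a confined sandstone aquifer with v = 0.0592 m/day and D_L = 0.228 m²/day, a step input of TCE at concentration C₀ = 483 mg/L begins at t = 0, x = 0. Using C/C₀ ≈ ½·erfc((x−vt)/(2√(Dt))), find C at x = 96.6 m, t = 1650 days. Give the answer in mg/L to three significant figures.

249 mg/L

For a continuous step input, C/C₀ ≈ ½·erfc((x−vt)/(2√(Dt))).
vt = 0.0592 × 1650 = 97.68 m and 2√(Dt) = 2√(0.228 × 1650) = 38.79 m.
Argument (x−vt)/(2√(Dt)) = (96.6 − 97.68)/38.79 = -0.02784; ½·erfc(-0.02784) = 0.5157.
C = 483 × 0.5157 = 249 mg/L.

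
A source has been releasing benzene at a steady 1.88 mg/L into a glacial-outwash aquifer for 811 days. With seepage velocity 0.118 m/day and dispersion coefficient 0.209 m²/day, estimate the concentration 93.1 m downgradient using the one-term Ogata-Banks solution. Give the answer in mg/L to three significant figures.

1.05 mg/L

For a continuous step input, C/C₀ ≈ ½·erfc((x−vt)/(2√(Dt))).
vt = 0.118 × 811 = 95.698 m and 2√(Dt) = 2√(0.209 × 811) = 26.04 m.
Argument (x−vt)/(2√(Dt)) = (93.1 − 95.698)/26.04 = -0.09977; ½·erfc(-0.09977) = 0.5561.
C = 1.88 × 0.5561 = 1.05 mg/L.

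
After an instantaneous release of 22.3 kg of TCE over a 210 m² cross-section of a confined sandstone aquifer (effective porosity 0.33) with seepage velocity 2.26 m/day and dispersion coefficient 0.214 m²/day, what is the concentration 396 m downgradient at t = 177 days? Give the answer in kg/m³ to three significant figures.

For an instantaneous plane source, C(x,t) = M/(n_e·A·√(4πDt)) · exp(−(x−vt)²/(4Dt)), with n_e·A the pore (flow) area.
Plume center vt = 2.26 × 177 = 400.02 m, so the well at 396 m is 4.02 m upgradient of the peak.
√(4πDt) = 21.82 m, giving peak height M/(n_e·A·√(4πDt)) = 22.3/(0.33 × 210 × 21.82) = 0.01475 kg/m³.
(x−vt)²/(4Dt) = (-4.02)²/(4 × 0.214 × 177) = 0.1067; exp(−0.1067) = 0.8988.
C = 0.01475 × 0.8988 = 0.0133 kg/m³.

0.0133 kg/m³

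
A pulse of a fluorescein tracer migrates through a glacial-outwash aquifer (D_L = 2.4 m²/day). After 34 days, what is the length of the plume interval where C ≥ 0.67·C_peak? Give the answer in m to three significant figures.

The plume is Gaussian with σ = √(2Dt) = √(2 × 2.4 × 34) = 12.77 m.
C/C_peak = exp(−Δx²/(2σ²)) = 0.67 ⇒ Δx = σ·√(−2 ln 0.67) = 12.77 × 0.8950 = 11.43 m.
Width = 2Δx = 22.9 m.

22.9 m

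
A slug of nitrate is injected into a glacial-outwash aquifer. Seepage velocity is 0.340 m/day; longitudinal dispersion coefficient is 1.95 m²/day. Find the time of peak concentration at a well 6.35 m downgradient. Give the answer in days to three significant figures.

8.30 days

For the 1D instantaneous-source solution, setting ∂C/∂t = 0 at fixed x gives v²t² + 2Dt − x² = 0, so t = (√(D² + v²x²) − D)/v².
√(D² + v²x²) = √(1.95² + 0.340² × 6.35²) = 2.909; v² = 0.1156.
t = (2.909 − 1.95)/0.1156 = 8.30 days (vs. the pure-advection estimate x/v = 18.7 d).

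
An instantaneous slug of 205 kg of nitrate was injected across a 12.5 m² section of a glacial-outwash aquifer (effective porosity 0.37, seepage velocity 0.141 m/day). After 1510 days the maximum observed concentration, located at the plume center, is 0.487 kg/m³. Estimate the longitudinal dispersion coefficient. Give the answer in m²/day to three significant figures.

At the plume center C_max = M/(n_e·A·√(4πDt)), so D = M²/(4πt·(n_e·A·C_max)²).
n_e·A·C_max = 0.37 × 12.5 × 0.487 = 2.252 kg/m.
D = 205²/(4π × 1510 × 2.252²) = 0.437 m²/day.

0.437 m²/day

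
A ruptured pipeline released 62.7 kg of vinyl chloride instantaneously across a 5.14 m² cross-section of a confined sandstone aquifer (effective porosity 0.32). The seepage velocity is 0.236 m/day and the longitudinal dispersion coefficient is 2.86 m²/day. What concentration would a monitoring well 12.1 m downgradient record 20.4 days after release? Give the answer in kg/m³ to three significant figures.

For an instantaneous plane source, C(x,t) = M/(n_e·A·√(4πDt)) · exp(−(x−vt)²/(4Dt)), with n_e·A the pore (flow) area.
Plume center vt = 0.236 × 20.4 = 4.8144 m, so the well at 12.1 m is 7.2856 m downgradient of the peak.
√(4πDt) = 27.08 m, giving peak height M/(n_e·A·√(4πDt)) = 62.7/(0.32 × 5.14 × 27.08) = 1.408 kg/m³.
(x−vt)²/(4Dt) = (7.2856)²/(4 × 2.86 × 20.4) = 0.2274; exp(−0.2274) = 0.7966.
C = 1.408 × 0.7966 = 1.12 kg/m³.

1.12 kg/m³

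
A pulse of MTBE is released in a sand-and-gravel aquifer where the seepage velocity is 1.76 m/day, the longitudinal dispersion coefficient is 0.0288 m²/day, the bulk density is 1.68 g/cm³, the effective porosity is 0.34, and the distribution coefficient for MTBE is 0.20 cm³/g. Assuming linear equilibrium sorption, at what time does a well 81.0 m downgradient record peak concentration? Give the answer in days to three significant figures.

91.5 days

Retardation factor R = 1 + ρ_b·K_d/n = 1 + 1.68 × 0.20/0.34 = 1.988.
Sorption retards both mechanisms: v_R = v/R = 0.8853 m/day, D_R = D/R = 0.01449 m²/day.
Peak time from v_R²t² + 2D_R t − x² = 0: t = (√(D_R² + v_R²x²) − D_R)/v_R².
√(D_R² + v_R²x²) = √(0.01449² + 0.8853² × 81.0²) = 71.71; v_R² = 0.7838.
t = (71.71 − 0.01449)/0.7838 = 91.5 days.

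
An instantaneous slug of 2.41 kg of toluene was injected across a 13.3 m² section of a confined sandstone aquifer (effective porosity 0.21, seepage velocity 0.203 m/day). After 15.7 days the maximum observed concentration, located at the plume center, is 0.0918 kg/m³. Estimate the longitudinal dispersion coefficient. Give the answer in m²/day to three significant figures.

At the plume center C_max = M/(n_e·A·√(4πDt)), so D = M²/(4πt·(n_e·A·C_max)²).
n_e·A·C_max = 0.21 × 13.3 × 0.0918 = 0.2564 kg/m.
D = 2.41²/(4π × 15.7 × 0.2564²) = 0.448 m²/day.

0.448 m²/day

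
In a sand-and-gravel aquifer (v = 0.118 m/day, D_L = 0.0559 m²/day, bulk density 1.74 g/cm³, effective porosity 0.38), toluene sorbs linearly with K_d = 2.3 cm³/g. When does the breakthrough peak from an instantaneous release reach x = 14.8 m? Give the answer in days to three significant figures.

1400 days

Retardation factor R = 1 + ρ_b·K_d/n = 1 + 1.74 × 2.3/0.38 = 11.53.
Sorption retards both mechanisms: v_R = v/R = 0.01023 m/day, D_R = D/R = 0.004848 m²/day.
Peak time from v_R²t² + 2D_R t − x² = 0: t = (√(D_R² + v_R²x²) − D_R)/v_R².
√(D_R² + v_R²x²) = √(0.004848² + 0.01023² × 14.8²) = 0.1515; v_R² = 0.0001047.
t = (0.1515 − 0.004848)/0.0001047 = 1400 days.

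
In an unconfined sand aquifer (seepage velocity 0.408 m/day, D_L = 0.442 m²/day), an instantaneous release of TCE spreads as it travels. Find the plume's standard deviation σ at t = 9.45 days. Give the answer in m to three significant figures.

2.89 m

Dispersive spreading gives a Gaussian with σ² = 2Dt; advection only shifts the center.
σ = √(2 × 0.442 × 9.45) = 2.89 m.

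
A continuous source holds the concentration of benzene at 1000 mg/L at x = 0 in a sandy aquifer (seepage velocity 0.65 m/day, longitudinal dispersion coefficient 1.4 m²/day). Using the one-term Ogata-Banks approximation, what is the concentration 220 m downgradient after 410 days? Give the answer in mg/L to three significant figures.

915 mg/L

For a continuous step input, C/C₀ ≈ ½·erfc((x−vt)/(2√(Dt))).
vt = 0.65 × 410 = 266.5 m and 2√(Dt) = 2√(1.4 × 410) = 47.92 m.
Argument (x−vt)/(2√(Dt)) = (220 − 266.5)/47.92 = -0.9704; ½·erfc(-0.9704) = 0.9150.
C = 1000 × 0.9150 = 915 mg/L.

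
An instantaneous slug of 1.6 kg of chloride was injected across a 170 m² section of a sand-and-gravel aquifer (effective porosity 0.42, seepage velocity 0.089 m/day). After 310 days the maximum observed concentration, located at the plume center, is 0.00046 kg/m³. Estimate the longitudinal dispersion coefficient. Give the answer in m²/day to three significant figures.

At the plume center C_max = M/(n_e·A·√(4πDt)), so D = M²/(4πt·(n_e·A·C_max)²).
n_e·A·C_max = 0.42 × 170 × 0.00046 = 0.03284 kg/m.
D = 1.6²/(4π × 310 × 0.03284²) = 0.609 m²/day.

0.609 m²/day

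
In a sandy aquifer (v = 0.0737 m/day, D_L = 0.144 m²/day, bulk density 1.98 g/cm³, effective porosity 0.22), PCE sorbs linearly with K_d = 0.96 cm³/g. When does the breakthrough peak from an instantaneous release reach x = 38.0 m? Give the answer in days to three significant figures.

Retardation factor R = 1 + ρ_b·K_d/n = 1 + 1.98 × 0.96/0.22 = 9.640.
Sorption retards both mechanisms: v_R = v/R = 0.007645 m/day, D_R = D/R = 0.01494 m²/day.
Peak time from v_R²t² + 2D_R t − x² = 0: t = (√(D_R² + v_R²x²) − D_R)/v_R².
√(D_R² + v_R²x²) = √(0.01494² + 0.007645² × 38.0²) = 0.2909; v_R² = 5.845e-05.
t = (0.2909 − 0.01494)/5.845e-05 = 4720 days.

4720 days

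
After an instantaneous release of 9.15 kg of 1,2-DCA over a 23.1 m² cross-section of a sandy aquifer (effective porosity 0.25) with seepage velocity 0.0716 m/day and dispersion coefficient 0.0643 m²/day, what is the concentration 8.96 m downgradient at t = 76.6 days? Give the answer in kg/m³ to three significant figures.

For an instantaneous plane source, C(x,t) = M/(n_e·A·√(4πDt)) · exp(−(x−vt)²/(4Dt)), with n_e·A the pore (flow) area.
Plume center vt = 0.0716 × 76.6 = 5.48456 m, so the well at 8.96 m is 3.47544 m downgradient of the peak.
√(4πDt) = 7.867 m, giving peak height M/(n_e·A·√(4πDt)) = 9.15/(0.25 × 23.1 × 7.867) = 0.2014 kg/m³.
(x−vt)²/(4Dt) = (3.47544)²/(4 × 0.0643 × 76.6) = 0.6131; exp(−0.6131) = 0.5417.
C = 0.2014 × 0.5417 = 0.109 kg/m³.

0.109 kg/m³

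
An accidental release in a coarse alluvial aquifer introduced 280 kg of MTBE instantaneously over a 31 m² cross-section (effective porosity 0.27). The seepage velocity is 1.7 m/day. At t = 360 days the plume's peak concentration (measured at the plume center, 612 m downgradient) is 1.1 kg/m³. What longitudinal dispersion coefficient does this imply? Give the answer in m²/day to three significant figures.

At the plume center C_max = M/(n_e·A·√(4πDt)), so D = M²/(4πt·(n_e·A·C_max)²).
n_e·A·C_max = 0.27 × 31 × 1.1 = 9.207 kg/m.
D = 280²/(4π × 360 × 9.207²) = 0.204 m²/day.

0.204 m²/day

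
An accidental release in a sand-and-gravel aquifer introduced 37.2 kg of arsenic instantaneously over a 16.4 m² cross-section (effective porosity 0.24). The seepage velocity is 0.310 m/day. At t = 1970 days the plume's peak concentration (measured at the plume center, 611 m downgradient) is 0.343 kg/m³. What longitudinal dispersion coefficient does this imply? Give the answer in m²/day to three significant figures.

At the plume center C_max = M/(n_e·A·√(4πDt)), so D = M²/(4πt·(n_e·A·C_max)²).
n_e·A·C_max = 0.24 × 16.4 × 0.343 = 1.350 kg/m.
D = 37.2²/(4π × 1970 × 1.350²) = 0.0307 m²/day.

0.0307 m²/day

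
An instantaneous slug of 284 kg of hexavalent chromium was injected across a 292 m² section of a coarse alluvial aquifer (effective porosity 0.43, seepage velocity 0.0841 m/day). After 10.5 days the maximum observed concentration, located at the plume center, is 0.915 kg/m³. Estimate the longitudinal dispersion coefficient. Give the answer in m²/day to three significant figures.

At the plume center C_max = M/(n_e·A·√(4πDt)), so D = M²/(4πt·(n_e·A·C_max)²).
n_e·A·C_max = 0.43 × 292 × 0.915 = 114.9 kg/m.
D = 284²/(4π × 10.5 × 114.9²) = 0.0463 m²/day.

0.0463 m²/day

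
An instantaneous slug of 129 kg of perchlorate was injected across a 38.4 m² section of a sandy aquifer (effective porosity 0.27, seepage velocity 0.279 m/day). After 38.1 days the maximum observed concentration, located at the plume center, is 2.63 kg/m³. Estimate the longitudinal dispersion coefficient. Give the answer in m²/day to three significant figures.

0.0467 m²/day

At the plume center C_max = M/(n_e·A·√(4πDt)), so D = M²/(4πt·(n_e·A·C_max)²).
n_e·A·C_max = 0.27 × 38.4 × 2.63 = 27.27 kg/m.
D = 129²/(4π × 38.1 × 27.27²) = 0.0467 m²/day.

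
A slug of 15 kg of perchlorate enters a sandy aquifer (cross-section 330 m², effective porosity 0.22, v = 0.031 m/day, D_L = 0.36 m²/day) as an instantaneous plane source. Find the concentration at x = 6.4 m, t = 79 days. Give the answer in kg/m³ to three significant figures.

For an instantaneous plane source, C(x,t) = M/(n_e·A·√(4πDt)) · exp(−(x−vt)²/(4Dt)), with n_e·A the pore (flow) area.
Plume center vt = 0.031 × 79 = 2.449 m, so the well at 6.4 m is 3.951 m downgradient of the peak.
√(4πDt) = 18.90 m, giving peak height M/(n_e·A·√(4πDt)) = 15/(0.22 × 330 × 18.90) = 0.01093 kg/m³.
(x−vt)²/(4Dt) = (3.951)²/(4 × 0.36 × 79) = 0.1372; exp(−0.1372) = 0.8718.
C = 0.01093 × 0.8718 = 0.00953 kg/m³.

0.00953 kg/m³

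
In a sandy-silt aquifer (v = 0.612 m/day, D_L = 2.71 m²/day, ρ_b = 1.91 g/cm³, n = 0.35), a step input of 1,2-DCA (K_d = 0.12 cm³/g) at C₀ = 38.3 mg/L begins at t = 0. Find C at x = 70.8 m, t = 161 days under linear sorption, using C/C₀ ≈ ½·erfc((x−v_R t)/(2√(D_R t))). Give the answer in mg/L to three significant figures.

Retardation factor R = 1 + ρ_b·K_d/n = 1 + 1.91 × 0.12/0.35 = 1.655.
Sorption retards both mechanisms: v_R = v/R = 0.3698 m/day, D_R = D/R = 1.637 m²/day.
v_R·t = 0.3698 × 161 = 59.5378 m; 2√(D_R t) = 32.47 m; argument = (70.8 − 59.5378)/32.47 = 0.3468.
C = C₀ × ½·erfc(0.3468) = 38.3 × 0.3119 = 11.9 mg/L.

11.9 mg/L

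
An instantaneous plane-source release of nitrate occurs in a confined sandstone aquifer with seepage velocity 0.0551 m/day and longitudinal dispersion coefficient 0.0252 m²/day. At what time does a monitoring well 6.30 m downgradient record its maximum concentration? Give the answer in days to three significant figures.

For the 1D instantaneous-source solution, setting ∂C/∂t = 0 at fixed x gives v²t² + 2Dt − x² = 0, so t = (√(D² + v²x²) − D)/v².
√(D² + v²x²) = √(0.0252² + 0.0551² × 6.30²) = 0.3480; v² = 0.00303601.
t = (0.3480 − 0.0252)/0.00303601 = 106 days (vs. the pure-advection estimate x/v = 114 d).

106 days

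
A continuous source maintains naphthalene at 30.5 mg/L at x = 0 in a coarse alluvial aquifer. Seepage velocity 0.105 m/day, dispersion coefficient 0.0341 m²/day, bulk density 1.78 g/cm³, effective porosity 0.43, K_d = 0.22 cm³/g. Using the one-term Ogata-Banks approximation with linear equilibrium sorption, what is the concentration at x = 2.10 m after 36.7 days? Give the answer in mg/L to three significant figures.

Retardation factor R = 1 + ρ_b·K_d/n = 1 + 1.78 × 0.22/0.43 = 1.911.
Sorption retards both mechanisms: v_R = v/R = 0.05495 m/day, D_R = D/R = 0.01784 m²/day.
v_R·t = 0.05495 × 36.7 = 2.016665 m; 2√(D_R t) = 1.618 m; argument = (2.10 − 2.016665)/1.618 = 0.05150.
C = C₀ × ½·erfc(0.05150) = 30.5 × 0.4710 = 14.4 mg/L.

14.4 mg/L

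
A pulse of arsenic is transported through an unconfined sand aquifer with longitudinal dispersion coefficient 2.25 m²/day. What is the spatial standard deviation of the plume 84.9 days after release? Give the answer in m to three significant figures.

Dispersive spreading gives a Gaussian with σ² = 2Dt; advection only shifts the center.
σ = √(2 × 2.25 × 84.9) = 19.5 m.

19.5 m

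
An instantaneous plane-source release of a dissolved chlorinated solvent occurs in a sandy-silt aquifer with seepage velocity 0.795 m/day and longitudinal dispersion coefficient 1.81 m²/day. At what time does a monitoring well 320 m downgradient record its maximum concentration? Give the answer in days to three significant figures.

For the 1D instantaneous-source solution, setting ∂C/∂t = 0 at fixed x gives v²t² + 2Dt − x² = 0, so t = (√(D² + v²x²) − D)/v².
√(D² + v²x²) = √(1.81² + 0.795² × 320²) = 254.4; v² = 0.632025.
t = (254.4 − 1.81)/0.632025 = 400 days (vs. the pure-advection estimate x/v = 403 d).

400 days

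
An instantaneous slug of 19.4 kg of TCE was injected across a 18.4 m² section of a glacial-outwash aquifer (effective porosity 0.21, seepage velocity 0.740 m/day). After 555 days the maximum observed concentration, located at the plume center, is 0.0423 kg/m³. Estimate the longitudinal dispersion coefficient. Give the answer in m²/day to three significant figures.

2.02 m²/day

At the plume center C_max = M/(n_e·A·√(4πDt)), so D = M²/(4πt·(n_e·A·C_max)²).
n_e·A·C_max = 0.21 × 18.4 × 0.0423 = 0.1634 kg/m.
D = 19.4²/(4π × 555 × 0.1634²) = 2.02 m²/day.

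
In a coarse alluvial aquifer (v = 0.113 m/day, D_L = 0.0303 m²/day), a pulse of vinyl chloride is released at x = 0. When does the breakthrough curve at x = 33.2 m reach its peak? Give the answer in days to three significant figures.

For the 1D instantaneous-source solution, setting ∂C/∂t = 0 at fixed x gives v²t² + 2Dt − x² = 0, so t = (√(D² + v²x²) − D)/v².
√(D² + v²x²) = √(0.0303² + 0.113² × 33.2²) = 3.752; v² = 0.012769.
t = (3.752 − 0.0303)/0.012769 = 291 days (vs. the pure-advection estimate x/v = 294 d).

291 days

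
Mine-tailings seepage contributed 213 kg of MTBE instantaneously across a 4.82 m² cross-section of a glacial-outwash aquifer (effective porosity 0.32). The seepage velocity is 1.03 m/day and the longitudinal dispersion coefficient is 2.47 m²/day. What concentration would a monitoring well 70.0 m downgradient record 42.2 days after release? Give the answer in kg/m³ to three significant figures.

0.705 kg/m³

For an instantaneous plane source, C(x,t) = M/(n_e·A·√(4πDt)) · exp(−(x−vt)²/(4Dt)), with n_e·A the pore (flow) area.
Plume center vt = 1.03 × 42.2 = 43.466 m, so the well at 70.0 m is 26.534 m downgradient of the peak.
√(4πDt) = 36.19 m, giving peak height M/(n_e·A·√(4πDt)) = 213/(0.32 × 4.82 × 36.19) = 3.816 kg/m³.
(x−vt)²/(4Dt) = (26.534)²/(4 × 2.47 × 42.2) = 1.689; exp(−1.689) = 0.1847.
C = 3.816 × 0.1847 = 0.705 kg/m³.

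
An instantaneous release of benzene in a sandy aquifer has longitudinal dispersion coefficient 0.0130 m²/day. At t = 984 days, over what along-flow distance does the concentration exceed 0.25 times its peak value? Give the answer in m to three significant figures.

16.8 m

The plume is Gaussian with σ = √(2Dt) = √(2 × 0.0130 × 984) = 5.058 m.
C/C_peak = exp(−Δx²/(2σ²)) = 0.25 ⇒ Δx = σ·√(−2 ln 0.25) = 5.058 × 1.665 = 8.422 m.
Width = 2Δx = 16.8 m.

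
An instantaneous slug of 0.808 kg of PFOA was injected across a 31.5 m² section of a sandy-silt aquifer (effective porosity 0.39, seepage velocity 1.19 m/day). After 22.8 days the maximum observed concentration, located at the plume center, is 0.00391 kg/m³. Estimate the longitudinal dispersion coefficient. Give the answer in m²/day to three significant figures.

At the plume center C_max = M/(n_e·A·√(4πDt)), so D = M²/(4πt·(n_e·A·C_max)²).
n_e·A·C_max = 0.39 × 31.5 × 0.00391 = 0.04803 kg/m.
D = 0.808²/(4π × 22.8 × 0.04803²) = 0.988 m²/day.

0.988 m²/day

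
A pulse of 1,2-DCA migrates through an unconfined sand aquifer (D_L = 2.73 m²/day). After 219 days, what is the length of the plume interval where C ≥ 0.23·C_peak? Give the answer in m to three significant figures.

The plume is Gaussian with σ = √(2Dt) = √(2 × 2.73 × 219) = 34.58 m.
C/C_peak = exp(−Δx²/(2σ²)) = 0.23 ⇒ Δx = σ·√(−2 ln 0.23) = 34.58 × 1.714 = 59.27 m.
Width = 2Δx = 119 m.

119 m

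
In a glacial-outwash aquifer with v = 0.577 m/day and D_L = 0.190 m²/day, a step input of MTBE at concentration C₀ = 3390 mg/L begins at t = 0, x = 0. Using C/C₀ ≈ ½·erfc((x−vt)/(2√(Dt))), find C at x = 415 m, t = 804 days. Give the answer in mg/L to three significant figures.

3380 mg/L

For a continuous step input, C/C₀ ≈ ½·erfc((x−vt)/(2√(Dt))).
vt = 0.577 × 804 = 463.908 m and 2√(Dt) = 2√(0.190 × 804) = 24.72 m.
Argument (x−vt)/(2√(Dt)) = (415 − 463.908)/24.72 = -1.978; ½·erfc(-1.978) = 0.9974.
C = 3390 × 0.9974 = 3380 mg/L.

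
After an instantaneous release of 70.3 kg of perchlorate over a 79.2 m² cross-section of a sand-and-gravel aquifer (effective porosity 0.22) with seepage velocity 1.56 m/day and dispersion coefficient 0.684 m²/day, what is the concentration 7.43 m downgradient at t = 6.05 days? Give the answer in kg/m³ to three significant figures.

For an instantaneous plane source, C(x,t) = M/(n_e·A·√(4πDt)) · exp(−(x−vt)²/(4Dt)), with n_e·A the pore (flow) area.
Plume center vt = 1.56 × 6.05 = 9.438 m, so the well at 7.43 m is 2.008 m upgradient of the peak.
√(4πDt) = 7.211 m, giving peak height M/(n_e·A·√(4πDt)) = 70.3/(0.22 × 79.2 × 7.211) = 0.5595 kg/m³.
(x−vt)²/(4Dt) = (-2.008)²/(4 × 0.684 × 6.05) = 0.2436; exp(−0.2436) = 0.7838.
C = 0.5595 × 0.7838 = 0.439 kg/m³.

0.439 kg/m³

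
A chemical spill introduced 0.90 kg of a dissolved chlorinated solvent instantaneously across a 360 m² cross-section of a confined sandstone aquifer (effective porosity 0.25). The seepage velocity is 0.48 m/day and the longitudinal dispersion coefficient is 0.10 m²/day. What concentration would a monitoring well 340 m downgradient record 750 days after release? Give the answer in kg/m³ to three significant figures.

8.59e-05 kg/m³

For an instantaneous plane source, C(x,t) = M/(n_e·A·√(4πDt)) · exp(−(x−vt)²/(4Dt)), with n_e·A the pore (flow) area.
Plume center vt = 0.48 × 750 = 360 m, so the well at 340 m is 20 m upgradient of the peak.
√(4πDt) = 30.70 m, giving peak height M/(n_e·A·√(4πDt)) = 0.90/(0.25 × 360 × 30.70) = 0.0003257 kg/m³.
(x−vt)²/(4Dt) = (-20)²/(4 × 0.10 × 750) = 1.333; exp(−1.333) = 0.2637.
C = 0.0003257 × 0.2637 = 8.59e-05 kg/m³.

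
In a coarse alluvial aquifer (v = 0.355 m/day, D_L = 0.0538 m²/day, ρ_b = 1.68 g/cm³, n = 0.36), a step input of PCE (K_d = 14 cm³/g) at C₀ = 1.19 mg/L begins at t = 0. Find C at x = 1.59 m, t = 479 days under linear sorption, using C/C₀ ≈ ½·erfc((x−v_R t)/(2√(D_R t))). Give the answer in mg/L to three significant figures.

1.03 mg/L

Retardation factor R = 1 + ρ_b·K_d/n = 1 + 1.68 × 14/0.36 = 66.33.
Sorption retards both mechanisms: v_R = v/R = 0.005352 m/day, D_R = D/R = 0.0008111 m²/day.
v_R·t = 0.005352 × 479 = 2.563608 m; 2√(D_R t) = 1.247 m; argument = (1.59 − 2.563608)/1.247 = -0.7808.
C = C₀ × ½·erfc(-0.7808) = 1.19 × 0.8653 = 1.03 mg/L.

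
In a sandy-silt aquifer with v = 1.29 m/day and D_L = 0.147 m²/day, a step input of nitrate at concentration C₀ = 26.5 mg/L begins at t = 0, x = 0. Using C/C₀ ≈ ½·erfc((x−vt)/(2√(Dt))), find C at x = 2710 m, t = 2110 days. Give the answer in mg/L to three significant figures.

18.1 mg/L

For a continuous step input, C/C₀ ≈ ½·erfc((x−vt)/(2√(Dt))).
vt = 1.29 × 2110 = 2721.9 m and 2√(Dt) = 2√(0.147 × 2110) = 35.22 m.
Argument (x−vt)/(2√(Dt)) = (2710 − 2721.9)/35.22 = -0.3379; ½·erfc(-0.3379) = 0.6836.
C = 26.5 × 0.6836 = 18.1 mg/L.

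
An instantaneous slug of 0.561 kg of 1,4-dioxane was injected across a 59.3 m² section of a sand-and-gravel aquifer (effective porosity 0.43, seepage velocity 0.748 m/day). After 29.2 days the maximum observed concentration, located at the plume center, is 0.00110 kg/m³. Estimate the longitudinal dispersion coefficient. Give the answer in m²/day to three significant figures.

1.09 m²/day

At the plume center C_max = M/(n_e·A·√(4πDt)), so D = M²/(4πt·(n_e·A·C_max)²).
n_e·A·C_max = 0.43 × 59.3 × 0.00110 = 0.02805 kg/m.
D = 0.561²/(4π × 29.2 × 0.02805²) = 1.09 m²/day.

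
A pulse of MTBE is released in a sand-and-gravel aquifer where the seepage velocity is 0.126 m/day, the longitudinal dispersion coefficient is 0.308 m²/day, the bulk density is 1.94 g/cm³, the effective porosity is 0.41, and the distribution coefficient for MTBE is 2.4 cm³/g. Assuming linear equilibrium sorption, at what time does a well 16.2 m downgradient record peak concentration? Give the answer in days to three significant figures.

Retardation factor R = 1 + ρ_b·K_d/n = 1 + 1.94 × 2.4/0.41 = 12.36.
Sorption retards both mechanisms: v_R = v/R = 0.01019 m/day, D_R = D/R = 0.02492 m²/day.
Peak time from v_R²t² + 2D_R t − x² = 0: t = (√(D_R² + v_R²x²) − D_R)/v_R².
√(D_R² + v_R²x²) = √(0.02492² + 0.01019² × 16.2²) = 0.1669; v_R² = 0.0001038.
t = (0.1669 − 0.02492)/0.0001038 = 1370 days.

1370 days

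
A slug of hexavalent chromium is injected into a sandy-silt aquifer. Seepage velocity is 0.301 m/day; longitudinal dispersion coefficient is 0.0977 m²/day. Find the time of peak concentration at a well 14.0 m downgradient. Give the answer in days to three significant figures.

For the 1D instantaneous-source solution, setting ∂C/∂t = 0 at fixed x gives v²t² + 2Dt − x² = 0, so t = (√(D² + v²x²) − D)/v².
√(D² + v²x²) = √(0.0977² + 0.301² × 14.0²) = 4.215; v² = 0.090601.
t = (4.215 − 0.0977)/0.090601 = 45.4 days (vs. the pure-advection estimate x/v = 46.5 d).

45.4 days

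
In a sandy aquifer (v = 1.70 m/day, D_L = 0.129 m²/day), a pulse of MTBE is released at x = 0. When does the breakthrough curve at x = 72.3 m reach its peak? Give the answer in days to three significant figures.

For the 1D instantaneous-source solution, setting ∂C/∂t = 0 at fixed x gives v²t² + 2Dt − x² = 0, so t = (√(D² + v²x²) − D)/v².
√(D² + v²x²) = √(0.129² + 1.70² × 72.3²) = 122.9; v² = 2.89.
t = (122.9 − 0.129)/2.89 = 42.5 days (vs. the pure-advection estimate x/v = 42.5 d).

42.5 days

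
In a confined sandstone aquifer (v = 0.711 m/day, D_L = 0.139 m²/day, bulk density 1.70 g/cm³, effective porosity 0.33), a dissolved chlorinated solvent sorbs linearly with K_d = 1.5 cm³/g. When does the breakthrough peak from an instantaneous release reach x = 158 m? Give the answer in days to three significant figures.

Retardation factor R = 1 + ρ_b·K_d/n = 1 + 1.70 × 1.5/0.33 = 8.727.
Sorption retards both mechanisms: v_R = v/R = 0.08147 m/day, D_R = D/R = 0.01593 m²/day.
Peak time from v_R²t² + 2D_R t − x² = 0: t = (√(D_R² + v_R²x²) − D_R)/v_R².
√(D_R² + v_R²x²) = √(0.01593² + 0.08147² × 158²) = 12.87; v_R² = 0.006637.
t = (12.87 − 0.01593)/0.006637 = 1940 days.

1940 days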